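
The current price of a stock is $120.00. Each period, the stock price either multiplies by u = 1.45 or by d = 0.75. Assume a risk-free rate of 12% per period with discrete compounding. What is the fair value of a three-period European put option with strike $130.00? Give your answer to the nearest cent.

Risk-neutral probability p = (1 + 0.12 − 0.75)/(1.45 − 0.75) = 0.3700/0.7000 = 0.5286
Terminal stock prices: S_uuu = 365.8, S_uud = 189.2, S_udd = 97.88, S_ddd = 50.62
Terminal payoffs (K − S): max(-235.8, 0) = 0, max(-59.23, 0) = 0, max(32.12, 0) = 32.12, max(79.38, 0) = 79.38
Node uu (S = 252.3): V_uu = 1/1.12·[0.5286·0.0000 + 0.4714·0.0000] = 0.0000
Node ud (S = 130.5): V_ud = 1/1.12·[0.5286·0.0000 + 0.4714·32.1250] = 13.5220
Node dd (S = 67.5): V_dd = 1/1.12·[0.5286·32.1250 + 0.4714·79.3750] = 48.5714
Node u (S = 174): V_u = 1/1.12·[0.5286·0.0000 + 0.4714·13.5220] = 5.6917
Node d (S = 90): V_d = 1/1.12·[0.5286·13.5220 + 0.4714·48.5714] = 26.8262
Node 0 (S = 120): V_0 = 1/1.12·[0.5286·5.6917 + 0.4714·26.8262] = 13.9777

$13.98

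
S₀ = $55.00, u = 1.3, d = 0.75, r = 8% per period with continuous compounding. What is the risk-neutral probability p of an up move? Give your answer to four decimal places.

Risk-neutral probability p = (e^0.08 − 0.75)/(1.3 − 0.75) = 0.3333/0.5500 = 0.6060

p = 0.6060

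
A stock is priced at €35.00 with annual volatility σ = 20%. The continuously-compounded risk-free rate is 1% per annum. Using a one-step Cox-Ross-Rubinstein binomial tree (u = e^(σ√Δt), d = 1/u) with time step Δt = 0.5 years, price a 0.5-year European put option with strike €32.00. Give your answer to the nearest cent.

CRR parameters: u = e^(σ√Δt) = e^(0.2·√0.5) = 1.1519, d = 1/u = 0.8681
Per-period rate: rΔt = 0.01·0.5 = 0.005, so R = e^0.005 = 1.0050
Risk-neutral probability p = (e^0.005 − 0.8681)/(1.1519 − 0.8681) = 0.1369/0.2838 = 0.4824
Terminal stock prices: S_u = 40.32, S_d = 30.38
Terminal payoffs (K − S): max(-8.317, 0) = 0, max(1.616, 0) = 1.616
Node 0 (S = 35): V_0 = e^(−0.005)·[0.4824·0.0000 + 0.5176·1.6157] = 0.8322

€0.83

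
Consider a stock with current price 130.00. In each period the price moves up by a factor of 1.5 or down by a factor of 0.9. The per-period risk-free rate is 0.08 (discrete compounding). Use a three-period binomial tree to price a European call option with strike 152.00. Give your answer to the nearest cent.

24.92

Risk-neutral probability p = (1 + 0.08 − 0.9)/(1.5 − 0.9) = 0.1800/0.6000 = 0.3000
Terminal stock prices: S_uuu = 438.8, S_uud = 263.2, S_udd = 158, S_ddd = 94.77
Terminal payoffs (S − K): max(286.8, 0) = 286.8, max(111.2, 0) = 111.2, max(5.95, 0) = 5.95, max(-57.23, 0) = 0
Node uu (S = 292.5): V_uu = 1/1.08·[0.3000·286.7500 + 0.7000·111.2500] = 151.7593
Node ud (S = 175.5): V_ud = 1/1.08·[0.3000·111.2500 + 0.7000·5.9500] = 34.7593
Node dd (S = 105.3): V_dd = 1/1.08·[0.3000·5.9500 + 0.7000·0.0000] = 1.6528
Node u (S = 195): V_u = 1/1.08·[0.3000·151.7593 + 0.7000·34.7593] = 64.6845
Node d (S = 117): V_d = 1/1.08·[0.3000·34.7593 + 0.7000·1.6528] = 10.7266
Node 0 (S = 130): V_0 = 1/1.08·[0.3000·64.6845 + 0.7000·10.7266] = 24.9203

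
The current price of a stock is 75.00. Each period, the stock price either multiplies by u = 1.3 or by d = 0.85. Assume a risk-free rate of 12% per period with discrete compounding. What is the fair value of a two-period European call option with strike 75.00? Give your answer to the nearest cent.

17.87

Risk-neutral probability p = (1 + 0.12 − 0.85)/(1.3 − 0.85) = 0.2700/0.4500 = 0.6000
Terminal stock prices: S_uu = 126.8, S_ud = 82.88, S_dd = 54.19
Terminal payoffs (S − K): max(51.75, 0) = 51.75, max(7.875, 0) = 7.875, max(-20.81, 0) = 0
Node u (S = 97.5): V_u = 1/1.12·[0.6000·51.7500 + 0.4000·7.8750] = 30.5357
Node d (S = 63.75): V_d = 1/1.12·[0.6000·7.8750 + 0.4000·0.0000] = 4.2188
Node 0 (S = 75): V_0 = 1/1.12·[0.6000·30.5357 + 0.4000·4.2188] = 17.8651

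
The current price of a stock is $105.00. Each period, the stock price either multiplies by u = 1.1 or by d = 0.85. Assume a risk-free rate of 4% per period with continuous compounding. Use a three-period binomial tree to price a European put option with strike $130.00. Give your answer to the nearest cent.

$14.15

Risk-neutral probability p = (e^0.04 − 0.85)/(1.1 − 0.85) = 0.1908/0.2500 = 0.7632
Terminal stock prices: S_uuu = 139.8, S_uud = 108, S_udd = 83.45, S_ddd = 64.48
Terminal payoffs (K − S): max(-9.755, 0) = 0, max(22.01, 0) = 22.01, max(46.55, 0) = 46.55, max(65.52, 0) = 65.52
Node uu (S = 127.1): V_uu = e^(−0.04)·[0.7632·0.0000 + 0.2368·22.0075] = 5.0061
Node ud (S = 98.18): V_ud = e^(−0.04)·[0.7632·22.0075 + 0.2368·46.5512] = 26.7276
Node dd (S = 75.86): V_dd = e^(−0.04)·[0.7632·46.5512 + 0.2368·65.5169] = 49.0401
Node u (S = 115.5): V_u = e^(−0.04)·[0.7632·5.0061 + 0.2368·26.7276] = 9.7509
Node d (S = 89.25): V_d = e^(−0.04)·[0.7632·26.7276 + 0.2368·49.0401] = 30.7551
Node 0 (S = 105): V_0 = e^(−0.04)·[0.7632·9.7509 + 0.2368·30.7551] = 14.1465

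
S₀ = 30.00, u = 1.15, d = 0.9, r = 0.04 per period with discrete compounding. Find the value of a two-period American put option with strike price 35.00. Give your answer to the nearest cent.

Risk-neutral probability p = (1 + 0.04 − 0.9)/(1.15 − 0.9) = 0.1400/0.2500 = 0.5600
Terminal stock prices: S_uu = 39.67, S_ud = 31.05, S_dd = 24.3
Terminal payoffs (K − S): max(-4.675, 0) = 0, max(3.95, 0) = 3.95, max(10.7, 0) = 10.7
Node u (S = 34.5): continuation = 1/1.04·[0.5600·0.0000 + 0.4400·3.9500] = 1.6712; exercise value = 0.5000 ≤ continuation, so V_u = 1.6712
Node d (S = 27): continuation = 1/1.04·[0.5600·3.9500 + 0.4400·10.7000] = 6.6538; exercise value = 8.0000 > continuation, so V_d = 8.0000 (exercise)
Node 0 (S = 30): continuation = 1/1.04·[0.5600·1.6712 + 0.4400·8.0000] = 4.2845; exercise value = 5.0000 > continuation, so V_0 = 5.0000 (exercise)

5.00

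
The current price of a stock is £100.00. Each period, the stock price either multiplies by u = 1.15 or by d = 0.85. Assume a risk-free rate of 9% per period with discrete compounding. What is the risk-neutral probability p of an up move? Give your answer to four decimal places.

p = 0.8000

Risk-neutral probability p = (1 + 0.09 − 0.85)/(1.15 − 0.85) = 0.2400/0.3000 = 0.8000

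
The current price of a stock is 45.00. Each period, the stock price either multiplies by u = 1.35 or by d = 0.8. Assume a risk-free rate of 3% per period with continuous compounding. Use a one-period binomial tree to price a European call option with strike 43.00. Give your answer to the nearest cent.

Risk-neutral probability p = (e^0.03 − 0.8)/(1.35 − 0.8) = 0.2305/0.5500 = 0.4190
Terminal stock prices: S_u = 60.75, S_d = 36
Terminal payoffs (S − K): max(17.75, 0) = 17.75, max(-7, 0) = 0
Node 0 (S = 45): V_0 = e^(−0.03)·[0.4190·17.7500 + 0.5810·0.0000] = 7.2176

7.22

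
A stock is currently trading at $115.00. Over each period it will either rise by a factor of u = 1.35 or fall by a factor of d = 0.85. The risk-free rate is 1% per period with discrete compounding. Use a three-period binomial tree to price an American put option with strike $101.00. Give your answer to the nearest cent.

Risk-neutral probability p = (1 + 0.01 − 0.85)/(1.35 − 0.85) = 0.1600/0.5000 = 0.3200
Terminal stock prices: S_uuu = 282.9, S_uud = 178.1, S_udd = 112.2, S_ddd = 70.62
Terminal payoffs (K − S): max(-181.9, 0) = 0, max(-77.15, 0) = 0, max(-11.17, 0) = 0, max(30.38, 0) = 30.38
Node uu (S = 209.6): continuation = 1/1.01·[0.3200·0.0000 + 0.6800·0.0000] = 0.0000; exercise value = 0.0000 ≤ continuation, so V_uu = 0.0000
Node ud (S = 132): continuation = 1/1.01·[0.3200·0.0000 + 0.6800·0.0000] = 0.0000; exercise value = 0.0000 ≤ continuation, so V_ud = 0.0000
Node dd (S = 83.09): continuation = 1/1.01·[0.3200·0.0000 + 0.6800·30.3756] = 20.4509; exercise value = 17.9125 ≤ continuation, so V_dd = 20.4509
Node u (S = 155.2): continuation = 1/1.01·[0.3200·0.0000 + 0.6800·0.0000] = 0.0000; exercise value = 0.0000 ≤ continuation, so V_u = 0.0000
Node d (S = 97.75): continuation = 1/1.01·[0.3200·0.0000 + 0.6800·20.4509] = 13.7689; exercise value = 3.2500 ≤ continuation, so V_d = 13.7689
Node 0 (S = 115): continuation = 1/1.01·[0.3200·0.0000 + 0.6800·13.7689] = 9.2702; exercise value = 0.0000 ≤ continuation, so V_0 = 9.2702

$9.27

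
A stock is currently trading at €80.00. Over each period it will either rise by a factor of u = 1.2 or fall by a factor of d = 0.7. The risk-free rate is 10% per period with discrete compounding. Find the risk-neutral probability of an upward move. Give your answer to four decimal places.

p = 0.8000

Risk-neutral probability p = (1 + 0.1 − 0.7)/(1.2 − 0.7) = 0.4000/0.5000 = 0.8000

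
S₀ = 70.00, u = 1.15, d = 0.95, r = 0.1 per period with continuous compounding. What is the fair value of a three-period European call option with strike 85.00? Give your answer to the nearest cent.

8.31

Risk-neutral probability p = (e^0.1 − 0.95)/(1.15 − 0.95) = 0.1552/0.2000 = 0.7759
Terminal stock prices: S_uuu = 106.5, S_uud = 87.95, S_udd = 72.65, S_ddd = 60.02
Terminal payoffs (S − K): max(21.46, 0) = 21.46, max(2.946, 0) = 2.946, max(-12.35, 0) = 0, max(-24.98, 0) = 0
Node uu (S = 92.57): V_uu = e^(−0.1)·[0.7759·21.4612 + 0.2241·2.9462] = 15.6638
Node ud (S = 76.47): V_ud = e^(−0.1)·[0.7759·2.9462 + 0.2241·0.0000] = 2.0683
Node dd (S = 63.17): V_dd = e^(−0.1)·[0.7759·0.0000 + 0.2241·0.0000] = 0.0000
Node u (S = 80.5): V_u = e^(−0.1)·[0.7759·15.6638 + 0.2241·2.0683] = 11.4158
Node d (S = 66.5): V_d = e^(−0.1)·[0.7759·2.0683 + 0.2241·0.0000] = 1.4520
Node 0 (S = 70): V_0 = e^(−0.1)·[0.7759·11.4158 + 0.2241·1.4520] = 8.3087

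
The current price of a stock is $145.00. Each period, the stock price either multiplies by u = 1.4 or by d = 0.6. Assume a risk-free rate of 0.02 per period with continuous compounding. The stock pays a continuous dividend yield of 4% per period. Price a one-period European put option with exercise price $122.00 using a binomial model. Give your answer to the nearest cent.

Per-period risk-free factor R = e^0.02 = 1.0202; dividend-adjusted growth = e^(0.02−0.04) = 0.9802.
Risk-neutral probability p = (0.9802 − 0.6)/(1.4 − 0.6) = 0.3802/0.8000 = 0.4752
Terminal stock prices: S_u = 203, S_d = 87
Terminal payoffs (K − S): max(-81, 0) = 0, max(35, 0) = 35
Node 0 (S = 145): V_0 = e^(−0.02)·[0.4752·0.0000 + 0.5248·35.0000] = 18.0026

$18.00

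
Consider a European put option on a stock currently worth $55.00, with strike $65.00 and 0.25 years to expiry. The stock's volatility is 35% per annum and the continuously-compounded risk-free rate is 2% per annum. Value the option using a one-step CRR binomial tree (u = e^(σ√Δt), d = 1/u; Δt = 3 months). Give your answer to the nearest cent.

CRR parameters: u = e^(σ√Δt) = e^(0.35·√0.25) = 1.1912, d = 1/u = 0.8395
Per-period rate: rΔt = 0.02·0.25 = 0.005, so R = e^0.005 = 1.0050
Risk-neutral probability p = (e^0.005 − 0.8395)/(1.1912 − 0.8395) = 0.1656/0.3518 = 0.4706
Terminal stock prices: S_u = 65.52, S_d = 46.17
Terminal payoffs (K − S): max(-0.5185, 0) = 0, max(18.83, 0) = 18.83
Node 0 (S = 55): V_0 = e^(−0.005)·[0.4706·0.0000 + 0.5294·18.8299] = 9.9186

$9.92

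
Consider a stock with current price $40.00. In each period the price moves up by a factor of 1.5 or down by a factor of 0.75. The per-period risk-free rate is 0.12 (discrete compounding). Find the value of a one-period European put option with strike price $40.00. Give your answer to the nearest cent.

$4.52

Risk-neutral probability p = (1 + 0.12 − 0.75)/(1.5 − 0.75) = 0.3700/0.7500 = 0.4933
Terminal stock prices: S_u = 60, S_d = 30
Terminal payoffs (K − S): max(-20, 0) = 0, max(10, 0) = 10
Node 0 (S = 40): V_0 = 1/1.12·[0.4933·0.0000 + 0.5067·10.0000] = 4.5238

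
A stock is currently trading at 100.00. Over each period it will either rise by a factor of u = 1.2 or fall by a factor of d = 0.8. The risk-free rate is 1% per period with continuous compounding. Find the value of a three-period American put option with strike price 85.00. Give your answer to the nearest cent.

6.53

Risk-neutral probability p = (e^0.01 − 0.8)/(1.2 − 0.8) = 0.2101/0.4000 = 0.5251
Terminal stock prices: S_uuu = 172.8, S_uud = 115.2, S_udd = 76.8, S_ddd = 51.2
Terminal payoffs (K − S): max(-87.8, 0) = 0, max(-30.2, 0) = 0, max(8.2, 0) = 8.2, max(33.8, 0) = 33.8
Node uu (S = 144): continuation = e^(−0.01)·[0.5251·0.0000 + 0.4749·0.0000] = 0.0000; exercise value = 0.0000 ≤ continuation, so V_uu = 0.0000
Node ud (S = 96): continuation = e^(−0.01)·[0.5251·0.0000 + 0.4749·8.2000] = 3.8552; exercise value = 0.0000 ≤ continuation, so V_ud = 3.8552
Node dd (S = 64): continuation = e^(−0.01)·[0.5251·8.2000 + 0.4749·33.8000] = 20.1542; exercise value = 21.0000 > continuation, so V_dd = 21.0000 (exercise)
Node u (S = 120): continuation = e^(−0.01)·[0.5251·0.0000 + 0.4749·3.8552] = 1.8125; exercise value = 0.0000 ≤ continuation, so V_u = 1.8125
Node d (S = 80): continuation = e^(−0.01)·[0.5251·3.8552 + 0.4749·21.0000] = 11.8775; exercise value = 5.0000 ≤ continuation, so V_d = 11.8775
Node 0 (S = 100): continuation = e^(−0.01)·[0.5251·1.8125 + 0.4749·11.8775] = 6.5265; exercise value = 0.0000 ≤ continuation, so V_0 = 6.5265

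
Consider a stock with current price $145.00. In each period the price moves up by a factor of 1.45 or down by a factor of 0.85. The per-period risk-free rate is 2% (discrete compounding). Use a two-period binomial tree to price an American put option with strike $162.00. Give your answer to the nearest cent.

$28.26

Risk-neutral probability p = (1 + 0.02 − 0.85)/(1.45 − 0.85) = 0.1700/0.6000 = 0.2833
Terminal stock prices: S_uu = 304.9, S_ud = 178.7, S_dd = 104.8
Terminal payoffs (K − S): max(-142.9, 0) = 0, max(-16.71, 0) = 0, max(57.24, 0) = 57.24
Node u (S = 210.2): continuation = 1/1.02·[0.2833·0.0000 + 0.7167·0.0000] = 0.0000; exercise value = 0.0000 ≤ continuation, so V_u = 0.0000
Node d (S = 123.2): continuation = 1/1.02·[0.2833·0.0000 + 0.7167·57.2375] = 40.2159; exercise value = 38.7500 ≤ continuation, so V_d = 40.2159
Node 0 (S = 145): continuation = 1/1.02·[0.2833·0.0000 + 0.7167·40.2159] = 28.2563; exercise value = 17.0000 ≤ continuation, so V_0 = 28.2563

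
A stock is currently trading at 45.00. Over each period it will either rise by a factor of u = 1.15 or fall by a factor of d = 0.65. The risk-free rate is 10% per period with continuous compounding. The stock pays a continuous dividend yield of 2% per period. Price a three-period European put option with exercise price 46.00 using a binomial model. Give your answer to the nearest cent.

Per-period risk-free factor R = e^0.1 = 1.1052; dividend-adjusted growth = e^(0.1−0.02) = 1.0833.
Risk-neutral probability p = (1.0833 − 0.65)/(1.15 − 0.65) = 0.4333/0.5000 = 0.8666
Terminal stock prices: S_uuu = 68.44, S_uud = 38.68, S_udd = 21.86, S_ddd = 12.36
Terminal payoffs (K − S): max(-22.44, 0) = 0, max(7.317, 0) = 7.317, max(24.14, 0) = 24.14, max(33.64, 0) = 33.64
Node uu (S = 59.51): V_uu = e^(−0.1)·[0.8666·0.0000 + 0.1334·7.3169] = 0.8834
Node ud (S = 33.64): V_ud = e^(−0.1)·[0.8666·7.3169 + 0.1334·24.1356] = 8.6511
Node dd (S = 19.01): V_dd = e^(−0.1)·[0.8666·24.1356 + 0.1334·33.6419] = 22.9865
Node u (S = 51.75): V_u = e^(−0.1)·[0.8666·0.8834 + 0.1334·8.6511] = 1.7371
Node d (S = 29.25): V_d = e^(−0.1)·[0.8666·8.6511 + 0.1334·22.9865] = 9.5585
Node 0 (S = 45): V_0 = e^(−0.1)·[0.8666·1.7371 + 0.1334·9.5585] = 2.5160

2.52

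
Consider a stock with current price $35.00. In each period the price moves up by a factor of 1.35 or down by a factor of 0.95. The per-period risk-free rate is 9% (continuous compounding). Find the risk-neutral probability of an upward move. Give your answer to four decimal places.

p = 0.3604

Risk-neutral probability p = (e^0.09 − 0.95)/(1.35 − 0.95) = 0.1442/0.4000 = 0.3604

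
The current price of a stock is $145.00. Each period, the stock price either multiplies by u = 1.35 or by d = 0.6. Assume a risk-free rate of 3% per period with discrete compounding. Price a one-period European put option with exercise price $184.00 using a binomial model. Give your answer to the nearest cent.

Risk-neutral probability p = (1 + 0.03 − 0.6)/(1.35 − 0.6) = 0.4300/0.7500 = 0.5733
Terminal stock prices: S_u = 195.8, S_d = 87
Terminal payoffs (K − S): max(-11.75, 0) = 0, max(97, 0) = 97
Node 0 (S = 145): V_0 = 1/1.03·[0.5733·0.0000 + 0.4267·97.0000] = 40.1812

$40.18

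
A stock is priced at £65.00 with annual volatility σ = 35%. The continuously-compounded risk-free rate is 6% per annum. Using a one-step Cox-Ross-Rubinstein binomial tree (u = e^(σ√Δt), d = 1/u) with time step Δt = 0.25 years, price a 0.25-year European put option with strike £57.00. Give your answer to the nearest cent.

£1.20

CRR parameters: u = e^(σ√Δt) = e^(0.35·√0.25) = 1.1912, d = 1/u = 0.8395
Per-period rate: rΔt = 0.06·0.25 = 0.015, so R = e^0.015 = 1.0151
Risk-neutral probability p = (e^0.015 − 0.8395)/(1.1912 − 0.8395) = 0.1757/0.3518 = 0.4993
Terminal stock prices: S_u = 77.43, S_d = 54.56
Terminal payoffs (K − S): max(-20.43, 0) = 0, max(2.435, 0) = 2.435
Node 0 (S = 65): V_0 = e^(−0.015)·[0.4993·0.0000 + 0.5007·2.4353] = 1.2011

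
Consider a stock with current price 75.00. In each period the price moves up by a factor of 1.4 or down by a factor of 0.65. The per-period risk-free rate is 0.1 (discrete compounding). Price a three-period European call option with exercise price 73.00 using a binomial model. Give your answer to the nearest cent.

28.87

Risk-neutral probability p = (1 + 0.1 − 0.65)/(1.4 − 0.65) = 0.4500/0.7500 = 0.6000
Terminal stock prices: S_uuu = 205.8, S_uud = 95.55, S_udd = 44.36, S_ddd = 20.6
Terminal payoffs (S − K): max(132.8, 0) = 132.8, max(22.55, 0) = 22.55, max(-28.64, 0) = 0, max(-52.4, 0) = 0
Node uu (S = 147): V_uu = 1/1.1·[0.6000·132.8000 + 0.4000·22.5500] = 80.6364
Node ud (S = 68.25): V_ud = 1/1.1·[0.6000·22.5500 + 0.4000·0.0000] = 12.3000
Node dd (S = 31.69): V_dd = 1/1.1·[0.6000·0.0000 + 0.4000·0.0000] = 0.0000
Node u (S = 105): V_u = 1/1.1·[0.6000·80.6364 + 0.4000·12.3000] = 48.4562
Node d (S = 48.75): V_d = 1/1.1·[0.6000·12.3000 + 0.4000·0.0000] = 6.7091
Node 0 (S = 75): V_0 = 1/1.1·[0.6000·48.4562 + 0.4000·6.7091] = 28.8703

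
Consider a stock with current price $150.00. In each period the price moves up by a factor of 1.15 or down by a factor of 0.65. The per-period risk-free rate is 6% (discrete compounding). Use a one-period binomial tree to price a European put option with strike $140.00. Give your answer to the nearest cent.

$7.22

Risk-neutral probability p = (1 + 0.06 − 0.65)/(1.15 − 0.65) = 0.4100/0.5000 = 0.8200
Terminal stock prices: S_u = 172.5, S_d = 97.5
Terminal payoffs (K − S): max(-32.5, 0) = 0, max(42.5, 0) = 42.5
Node 0 (S = 150): V_0 = 1/1.06·[0.8200·0.0000 + 0.1800·42.5000] = 7.2170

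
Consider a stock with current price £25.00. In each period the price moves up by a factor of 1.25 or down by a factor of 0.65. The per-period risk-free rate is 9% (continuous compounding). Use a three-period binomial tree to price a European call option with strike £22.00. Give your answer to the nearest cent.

Risk-neutral probability p = (e^0.09 − 0.65)/(1.25 − 0.65) = 0.4442/0.6000 = 0.7403
Terminal stock prices: S_uuu = 48.83, S_uud = 25.39, S_udd = 13.2, S_ddd = 6.866
Terminal payoffs (S − K): max(26.83, 0) = 26.83, max(3.391, 0) = 3.391, max(-8.797, 0) = 0, max(-15.13, 0) = 0
Node uu (S = 39.06): V_uu = e^(−0.09)·[0.7403·26.8281 + 0.2597·3.3906] = 18.9560
Node ud (S = 20.31): V_ud = e^(−0.09)·[0.7403·3.3906 + 0.2597·0.0000] = 2.2940
Node dd (S = 10.56): V_dd = e^(−0.09)·[0.7403·0.0000 + 0.2597·0.0000] = 0.0000
Node u (S = 31.25): V_u = e^(−0.09)·[0.7403·18.9560 + 0.2597·2.2940] = 13.3697
Node d (S = 16.25): V_d = e^(−0.09)·[0.7403·2.2940 + 0.2597·0.0000] = 1.5521
Node 0 (S = 25): V_0 = e^(−0.09)·[0.7403·13.3697 + 0.2597·1.5521] = 9.4140

£9.41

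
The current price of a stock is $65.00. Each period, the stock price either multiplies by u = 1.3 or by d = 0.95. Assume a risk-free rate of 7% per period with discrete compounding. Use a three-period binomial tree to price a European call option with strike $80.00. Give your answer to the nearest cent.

Risk-neutral probability p = (1 + 0.07 − 0.95)/(1.3 − 0.95) = 0.1200/0.3500 = 0.3429
Terminal stock prices: S_uuu = 142.8, S_uud = 104.4, S_udd = 76.26, S_ddd = 55.73
Terminal payoffs (S − K): max(62.81, 0) = 62.81, max(24.36, 0) = 24.36, max(-3.739, 0) = 0, max(-24.27, 0) = 0
Node uu (S = 109.9): V_uu = 1/1.07·[0.3429·62.8050 + 0.6571·24.3575] = 35.0836
Node ud (S = 80.27): V_ud = 1/1.07·[0.3429·24.3575 + 0.6571·0.0000] = 7.8048
Node dd (S = 58.66): V_dd = 1/1.07·[0.3429·0.0000 + 0.6571·0.0000] = 0.0000
Node u (S = 84.5): V_u = 1/1.07·[0.3429·35.0836 + 0.6571·7.8048] = 16.0351
Node d (S = 61.75): V_d = 1/1.07·[0.3429·7.8048 + 0.6571·0.0000] = 2.5009
Node 0 (S = 65): V_0 = 1/1.07·[0.3429·16.0351 + 0.6571·2.5009] = 6.6740

$6.67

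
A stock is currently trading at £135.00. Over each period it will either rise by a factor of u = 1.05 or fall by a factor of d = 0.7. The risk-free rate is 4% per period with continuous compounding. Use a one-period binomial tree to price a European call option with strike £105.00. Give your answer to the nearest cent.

£34.38

Risk-neutral probability p = (e^0.04 − 0.7)/(1.05 − 0.7) = 0.3408/0.3500 = 0.9737
Terminal stock prices: S_u = 141.8, S_d = 94.5
Terminal payoffs (S − K): max(36.75, 0) = 36.75, max(-10.5, 0) = 0
Node 0 (S = 135): V_0 = e^(−0.04)·[0.9737·36.7500 + 0.0263·0.0000] = 34.3820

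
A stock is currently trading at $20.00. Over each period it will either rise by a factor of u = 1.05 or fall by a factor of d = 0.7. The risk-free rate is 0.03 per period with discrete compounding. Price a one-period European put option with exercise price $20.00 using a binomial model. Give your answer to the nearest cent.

Risk-neutral probability p = (1 + 0.03 − 0.7)/(1.05 − 0.7) = 0.3300/0.3500 = 0.9429
Terminal stock prices: S_u = 21, S_d = 14
Terminal payoffs (K − S): max(-1, 0) = 0, max(6, 0) = 6
Node 0 (S = 20): V_0 = 1/1.03·[0.9429·0.0000 + 0.0571·6.0000] = 0.3329

$0.33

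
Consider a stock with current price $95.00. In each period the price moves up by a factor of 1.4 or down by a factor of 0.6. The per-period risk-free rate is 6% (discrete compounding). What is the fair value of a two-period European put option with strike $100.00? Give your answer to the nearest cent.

Risk-neutral probability p = (1 + 0.06 − 0.6)/(1.4 − 0.6) = 0.4600/0.8000 = 0.5750
Terminal stock prices: S_uu = 186.2, S_ud = 79.8, S_dd = 34.2
Terminal payoffs (K − S): max(-86.2, 0) = 0, max(20.2, 0) = 20.2, max(65.8, 0) = 65.8
Node u (S = 133): V_u = 1/1.06·[0.5750·0.0000 + 0.4250·20.2000] = 8.0991
Node d (S = 57): V_d = 1/1.06·[0.5750·20.2000 + 0.4250·65.8000] = 37.3396
Node 0 (S = 95): V_0 = 1/1.06·[0.5750·8.0991 + 0.4250·37.3396] = 19.3644

$19.36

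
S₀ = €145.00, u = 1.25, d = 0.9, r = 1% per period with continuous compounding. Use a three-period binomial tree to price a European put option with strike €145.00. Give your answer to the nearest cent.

Risk-neutral probability p = (e^0.01 − 0.9)/(1.25 − 0.9) = 0.1101/0.3500 = 0.3144
Terminal stock prices: S_uuu = 283.2, S_uud = 203.9, S_udd = 146.8, S_ddd = 105.7
Terminal payoffs (K − S): max(-138.2, 0) = 0, max(-58.91, 0) = 0, max(-1.812, 0) = 0, max(39.29, 0) = 39.29
Node uu (S = 226.6): V_uu = e^(−0.01)·[0.3144·0.0000 + 0.6856·0.0000] = 0.0000
Node ud (S = 163.1): V_ud = e^(−0.01)·[0.3144·0.0000 + 0.6856·0.0000] = 0.0000
Node dd (S = 117.5): V_dd = e^(−0.01)·[0.3144·0.0000 + 0.6856·39.2950] = 26.6715
Node u (S = 181.2): V_u = e^(−0.01)·[0.3144·0.0000 + 0.6856·0.0000] = 0.0000
Node d (S = 130.5): V_d = e^(−0.01)·[0.3144·0.0000 + 0.6856·26.6715] = 18.1032
Node 0 (S = 145): V_0 = e^(−0.01)·[0.3144·0.0000 + 0.6856·18.1032] = 12.2876

€12.29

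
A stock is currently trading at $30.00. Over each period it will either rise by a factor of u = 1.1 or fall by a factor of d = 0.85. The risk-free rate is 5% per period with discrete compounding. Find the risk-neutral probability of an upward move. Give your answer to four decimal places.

Risk-neutral probability p = (1 + 0.05 − 0.85)/(1.1 − 0.85) = 0.2000/0.2500 = 0.8000

p = 0.8000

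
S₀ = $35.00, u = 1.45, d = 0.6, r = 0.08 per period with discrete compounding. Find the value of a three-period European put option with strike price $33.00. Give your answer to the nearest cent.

$5.42

Risk-neutral probability p = (1 + 0.08 − 0.6)/(1.45 − 0.6) = 0.4800/0.8500 = 0.5647
Terminal stock prices: S_uuu = 106.7, S_uud = 44.15, S_udd = 18.27, S_ddd = 7.56
Terminal payoffs (K − S): max(-73.7, 0) = 0, max(-11.15, 0) = 0, max(14.73, 0) = 14.73, max(25.44, 0) = 25.44
Node uu (S = 73.59): V_uu = 1/1.08·[0.5647·0.0000 + 0.4353·0.0000] = 0.0000
Node ud (S = 30.45): V_ud = 1/1.08·[0.5647·0.0000 + 0.4353·14.7300] = 5.9369
Node dd (S = 12.6): V_dd = 1/1.08·[0.5647·14.7300 + 0.4353·25.4400] = 17.9556
Node u (S = 50.75): V_u = 1/1.08·[0.5647·0.0000 + 0.4353·5.9369] = 2.3929
Node d (S = 21): V_d = 1/1.08·[0.5647·5.9369 + 0.4353·17.9556] = 10.3413
Node 0 (S = 35): V_0 = 1/1.08·[0.5647·2.3929 + 0.4353·10.3413] = 5.4192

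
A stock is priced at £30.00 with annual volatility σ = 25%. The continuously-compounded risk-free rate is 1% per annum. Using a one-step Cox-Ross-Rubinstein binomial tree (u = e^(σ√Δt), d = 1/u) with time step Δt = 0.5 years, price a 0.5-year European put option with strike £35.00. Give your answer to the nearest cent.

CRR parameters: u = e^(σ√Δt) = e^(0.25·√0.5) = 1.1934, d = 1/u = 0.8380
Per-period rate: rΔt = 0.01·0.5 = 0.005, so R = e^0.005 = 1.0050
Risk-neutral probability p = (e^0.005 − 0.8380)/(1.1934 − 0.8380) = 0.1670/0.3554 = 0.4700
Terminal stock prices: S_u = 35.8, S_d = 25.14
Terminal payoffs (K − S): max(-0.8009, 0) = 0, max(9.861, 0) = 9.861
Node 0 (S = 30): V_0 = e^(−0.005)·[0.4700·0.0000 + 0.5300·9.8610] = 5.2000

£5.20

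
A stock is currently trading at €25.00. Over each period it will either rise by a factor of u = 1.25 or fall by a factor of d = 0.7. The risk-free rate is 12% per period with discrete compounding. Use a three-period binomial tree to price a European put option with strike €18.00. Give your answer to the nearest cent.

Risk-neutral probability p = (1 + 0.12 − 0.7)/(1.25 − 0.7) = 0.4200/0.5500 = 0.7636
Terminal stock prices: S_uuu = 48.83, S_uud = 27.34, S_udd = 15.31, S_ddd = 8.575
Terminal payoffs (K − S): max(-30.83, 0) = 0, max(-9.344, 0) = 0, max(2.688, 0) = 2.688, max(9.425, 0) = 9.425
Node uu (S = 39.06): V_uu = 1/1.12·[0.7636·0.0000 + 0.2364·0.0000] = 0.0000
Node ud (S = 21.88): V_ud = 1/1.12·[0.7636·0.0000 + 0.2364·2.6875] = 0.5672
Node dd (S = 12.25): V_dd = 1/1.12·[0.7636·2.6875 + 0.2364·9.4250] = 3.8214
Node u (S = 31.25): V_u = 1/1.12·[0.7636·0.0000 + 0.2364·0.5672] = 0.1197
Node d (S = 17.5): V_d = 1/1.12·[0.7636·0.5672 + 0.2364·3.8214] = 1.1932
Node 0 (S = 25): V_0 = 1/1.12·[0.7636·0.1197 + 0.2364·1.1932] = 0.3334

€0.33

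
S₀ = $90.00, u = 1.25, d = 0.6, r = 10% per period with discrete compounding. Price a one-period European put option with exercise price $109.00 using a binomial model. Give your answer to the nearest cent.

Risk-neutral probability p = (1 + 0.1 − 0.6)/(1.25 − 0.6) = 0.5000/0.6500 = 0.7692
Terminal stock prices: S_u = 112.5, S_d = 54
Terminal payoffs (K − S): max(-3.5, 0) = 0, max(55, 0) = 55
Node 0 (S = 90): V_0 = 1/1.1·[0.7692·0.0000 + 0.2308·55.0000] = 11.5385

$11.54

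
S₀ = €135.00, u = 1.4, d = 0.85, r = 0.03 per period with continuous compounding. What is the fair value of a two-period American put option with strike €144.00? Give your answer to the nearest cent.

€19.75

Risk-neutral probability p = (e^0.03 − 0.85)/(1.4 − 0.85) = 0.1805/0.5500 = 0.3281
Terminal stock prices: S_uu = 264.6, S_ud = 160.7, S_dd = 97.54
Terminal payoffs (K − S): max(-120.6, 0) = 0, max(-16.65, 0) = 0, max(46.46, 0) = 46.46
Node u (S = 189): continuation = e^(−0.03)·[0.3281·0.0000 + 0.6719·0.0000] = 0.0000; exercise value = 0.0000 ≤ continuation, so V_u = 0.0000
Node d (S = 114.8): continuation = e^(−0.03)·[0.3281·0.0000 + 0.6719·46.4625] = 30.2956; exercise value = 29.2500 ≤ continuation, so V_d = 30.2956
Node 0 (S = 135): continuation = e^(−0.03)·[0.3281·0.0000 + 0.6719·30.2956] = 19.7540; exercise value = 9.0000 ≤ continuation, so V_0 = 19.7540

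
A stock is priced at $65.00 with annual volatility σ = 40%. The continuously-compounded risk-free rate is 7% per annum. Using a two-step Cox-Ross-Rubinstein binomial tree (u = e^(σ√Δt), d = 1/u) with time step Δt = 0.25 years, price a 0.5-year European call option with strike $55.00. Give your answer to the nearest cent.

$14.72

CRR parameters: u = e^(σ√Δt) = e^(0.4·√0.25) = 1.2214, d = 1/u = 0.8187
Per-period rate: rΔt = 0.07·0.25 = 0.0175, so R = e^0.0175 = 1.0177
Risk-neutral probability p = (e^0.0175 − 0.8187)/(1.2214 − 0.8187) = 0.1989/0.4027 = 0.4940
Terminal stock prices: S_uu = 96.97, S_ud = 65, S_dd = 43.57
Terminal payoffs (S − K): max(41.97, 0) = 41.97, max(10, 0) = 10, max(-11.43, 0) = 0
Node u (S = 79.39): V_u = e^(−0.0175)·[0.4940·41.9686 + 0.5060·10.0000] = 25.3453
Node d (S = 53.22): V_d = e^(−0.0175)·[0.4940·10.0000 + 0.5060·0.0000] = 4.8544
Node 0 (S = 65): V_0 = e^(−0.0175)·[0.4940·25.3453 + 0.5060·4.8544] = 14.7172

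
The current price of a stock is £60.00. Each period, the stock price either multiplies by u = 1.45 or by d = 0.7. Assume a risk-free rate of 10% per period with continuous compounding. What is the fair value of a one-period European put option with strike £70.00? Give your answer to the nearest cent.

£11.65

Risk-neutral probability p = (e^0.1 − 0.7)/(1.45 − 0.7) = 0.4052/0.7500 = 0.5402
Terminal stock prices: S_u = 87, S_d = 42
Terminal payoffs (K − S): max(-17, 0) = 0, max(28, 0) = 28
Node 0 (S = 60): V_0 = e^(−0.1)·[0.5402·0.0000 + 0.4598·28.0000] = 11.6485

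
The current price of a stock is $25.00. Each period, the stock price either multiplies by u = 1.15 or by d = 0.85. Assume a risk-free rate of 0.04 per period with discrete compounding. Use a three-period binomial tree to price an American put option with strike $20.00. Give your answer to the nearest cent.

Risk-neutral probability p = (1 + 0.04 − 0.85)/(1.15 − 0.85) = 0.1900/0.3000 = 0.6333
Terminal stock prices: S_uuu = 38.02, S_uud = 28.1, S_udd = 20.77, S_ddd = 15.35
Terminal payoffs (K − S): max(-18.02, 0) = 0, max(-8.103, 0) = 0, max(-0.7719, 0) = 0, max(4.647, 0) = 4.647
Node uu (S = 33.06): continuation = 1/1.04·[0.6333·0.0000 + 0.3667·0.0000] = 0.0000; exercise value = 0.0000 ≤ continuation, so V_uu = 0.0000
Node ud (S = 24.44): continuation = 1/1.04·[0.6333·0.0000 + 0.3667·0.0000] = 0.0000; exercise value = 0.0000 ≤ continuation, so V_ud = 0.0000
Node dd (S = 18.06): continuation = 1/1.04·[0.6333·0.0000 + 0.3667·4.6469] = 1.6383; exercise value = 1.9375 > continuation, so V_dd = 1.9375 (exercise)
Node u (S = 28.75): continuation = 1/1.04·[0.6333·0.0000 + 0.3667·0.0000] = 0.0000; exercise value = 0.0000 ≤ continuation, so V_u = 0.0000
Node d (S = 21.25): continuation = 1/1.04·[0.6333·0.0000 + 0.3667·1.9375] = 0.6831; exercise value = 0.0000 ≤ continuation, so V_d = 0.6831
Node 0 (S = 25): continuation = 1/1.04·[0.6333·0.0000 + 0.3667·0.6831] = 0.2408; exercise value = 0.0000 ≤ continuation, so V_0 = 0.2408

$0.24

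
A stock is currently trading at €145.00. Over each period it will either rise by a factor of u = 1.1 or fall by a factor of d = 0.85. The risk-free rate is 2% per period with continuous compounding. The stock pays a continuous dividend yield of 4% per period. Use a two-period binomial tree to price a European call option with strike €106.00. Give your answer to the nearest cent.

€32.28

Per-period risk-free factor R = e^0.02 = 1.0202; dividend-adjusted growth = e^(0.02−0.04) = 0.9802.
Risk-neutral probability p = (0.9802 − 0.85)/(1.1 − 0.85) = 0.1302/0.2500 = 0.5208
Terminal stock prices: S_uu = 175.5, S_ud = 135.6, S_dd = 104.8
Terminal payoffs (S − K): max(69.45, 0) = 69.45, max(29.57, 0) = 29.57, max(-1.238, 0) = 0
Node u (S = 159.5): V_u = e^(−0.02)·[0.5208·69.4500 + 0.4792·29.5750] = 49.3449
Node d (S = 123.2): V_d = e^(−0.02)·[0.5208·29.5750 + 0.4792·0.0000] = 15.0975
Node 0 (S = 145): V_0 = e^(−0.02)·[0.5208·49.3449 + 0.4792·15.0975] = 32.2812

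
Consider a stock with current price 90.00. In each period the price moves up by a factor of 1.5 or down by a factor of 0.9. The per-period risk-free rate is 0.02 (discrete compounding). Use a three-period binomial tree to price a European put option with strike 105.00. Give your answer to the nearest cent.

Risk-neutral probability p = (1 + 0.02 − 0.9)/(1.5 − 0.9) = 0.1200/0.6000 = 0.2000
Terminal stock prices: S_uuu = 303.8, S_uud = 182.2, S_udd = 109.4, S_ddd = 65.61
Terminal payoffs (K − S): max(-198.8, 0) = 0, max(-77.25, 0) = 0, max(-4.35, 0) = 0, max(39.39, 0) = 39.39
Node uu (S = 202.5): V_uu = 1/1.02·[0.2000·0.0000 + 0.8000·0.0000] = 0.0000
Node ud (S = 121.5): V_ud = 1/1.02·[0.2000·0.0000 + 0.8000·0.0000] = 0.0000
Node dd (S = 72.9): V_dd = 1/1.02·[0.2000·0.0000 + 0.8000·39.3900] = 30.8941
Node u (S = 135): V_u = 1/1.02·[0.2000·0.0000 + 0.8000·0.0000] = 0.0000
Node d (S = 81): V_d = 1/1.02·[0.2000·0.0000 + 0.8000·30.8941] = 24.2307
Node 0 (S = 90): V_0 = 1/1.02·[0.2000·0.0000 + 0.8000·24.2307] = 19.0045

19.00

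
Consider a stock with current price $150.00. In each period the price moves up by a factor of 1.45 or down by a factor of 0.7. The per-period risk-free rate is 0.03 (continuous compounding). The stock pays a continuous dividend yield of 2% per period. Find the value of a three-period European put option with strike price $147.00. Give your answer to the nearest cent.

Per-period risk-free factor R = e^0.03 = 1.0305; dividend-adjusted growth = e^(0.03−0.02) = 1.0101.
Risk-neutral probability p = (1.0101 − 0.7)/(1.45 − 0.7) = 0.3101/0.7500 = 0.4134
Terminal stock prices: S_uuu = 457.3, S_uud = 220.8, S_udd = 106.6, S_ddd = 51.45
Terminal payoffs (K − S): max(-310.3, 0) = 0, max(-73.76, 0) = 0, max(40.43, 0) = 40.43, max(95.55, 0) = 95.55
Node uu (S = 315.4): V_uu = e^(−0.03)·[0.4134·0.0000 + 0.5866·0.0000] = 0.0000
Node ud (S = 152.2): V_ud = e^(−0.03)·[0.4134·0.0000 + 0.5866·40.4250] = 23.0125
Node dd (S = 73.5): V_dd = e^(−0.03)·[0.4134·40.4250 + 0.5866·95.5500] = 70.6109
Node u (S = 217.5): V_u = e^(−0.03)·[0.4134·0.0000 + 0.5866·23.0125] = 13.1001
Node d (S = 105): V_d = e^(−0.03)·[0.4134·23.0125 + 0.5866·70.6109] = 49.4284
Node 0 (S = 150): V_0 = e^(−0.03)·[0.4134·13.1001 + 0.5866·49.4284] = 33.3933

$33.39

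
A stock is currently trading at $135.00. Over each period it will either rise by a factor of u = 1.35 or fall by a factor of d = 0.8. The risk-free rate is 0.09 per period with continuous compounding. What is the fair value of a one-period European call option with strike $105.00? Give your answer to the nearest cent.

Risk-neutral probability p = (e^0.09 − 0.8)/(1.35 − 0.8) = 0.2942/0.5500 = 0.5349
Terminal stock prices: S_u = 182.2, S_d = 108
Terminal payoffs (S − K): max(77.25, 0) = 77.25, max(3, 0) = 3
Node 0 (S = 135): V_0 = e^(−0.09)·[0.5349·77.2500 + 0.4651·3.0000] = 39.0372

$39.04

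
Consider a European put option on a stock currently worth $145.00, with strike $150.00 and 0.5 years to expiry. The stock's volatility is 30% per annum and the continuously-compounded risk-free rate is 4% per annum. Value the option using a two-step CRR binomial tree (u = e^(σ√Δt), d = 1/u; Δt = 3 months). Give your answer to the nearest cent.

$13.05

CRR parameters: u = e^(σ√Δt) = e^(0.3·√0.25) = 1.1618, d = 1/u = 0.8607
Per-period rate: rΔt = 0.04·0.25 = 0.01, so R = e^0.01 = 1.0101
Risk-neutral probability p = (e^0.01 − 0.8607)/(1.1618 − 0.8607) = 0.1493/0.3011 = 0.4959
Terminal stock prices: S_uu = 195.7, S_ud = 145, S_dd = 107.4
Terminal payoffs (K − S): max(-45.73, 0) = 0, max(5, 0) = 5, max(42.58, 0) = 42.58
Node u (S = 168.5): V_u = e^(−0.01)·[0.4959·0.0000 + 0.5041·5.0000] = 2.4952
Node d (S = 124.8): V_d = e^(−0.01)·[0.4959·5.0000 + 0.5041·42.5814] = 23.7048
Node 0 (S = 145): V_0 = e^(−0.01)·[0.4959·2.4952 + 0.5041·23.7048] = 13.0548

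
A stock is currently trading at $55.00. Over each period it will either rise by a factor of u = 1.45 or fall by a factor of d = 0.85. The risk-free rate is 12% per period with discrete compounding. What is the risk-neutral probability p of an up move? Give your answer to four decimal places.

p = 0.4500

Risk-neutral probability p = (1 + 0.12 − 0.85)/(1.45 − 0.85) = 0.2700/0.6000 = 0.4500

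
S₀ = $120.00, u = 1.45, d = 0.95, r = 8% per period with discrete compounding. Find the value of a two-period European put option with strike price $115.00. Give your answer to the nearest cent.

$3.15

Risk-neutral probability p = (1 + 0.08 − 0.95)/(1.45 − 0.95) = 0.1300/0.5000 = 0.2600
Terminal stock prices: S_uu = 252.3, S_ud = 165.3, S_dd = 108.3
Terminal payoffs (K − S): max(-137.3, 0) = 0, max(-50.3, 0) = 0, max(6.7, 0) = 6.7
Node u (S = 174): V_u = 1/1.08·[0.2600·0.0000 + 0.7400·0.0000] = 0.0000
Node d (S = 114): V_d = 1/1.08·[0.2600·0.0000 + 0.7400·6.7000] = 4.5907
Node 0 (S = 120): V_0 = 1/1.08·[0.2600·0.0000 + 0.7400·4.5907] = 3.1455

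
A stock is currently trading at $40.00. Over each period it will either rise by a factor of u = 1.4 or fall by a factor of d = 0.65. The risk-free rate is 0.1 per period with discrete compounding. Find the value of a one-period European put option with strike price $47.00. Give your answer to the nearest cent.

Risk-neutral probability p = (1 + 0.1 − 0.65)/(1.4 − 0.65) = 0.4500/0.7500 = 0.6000
Terminal stock prices: S_u = 56, S_d = 26
Terminal payoffs (K − S): max(-9, 0) = 0, max(21, 0) = 21
Node 0 (S = 40): V_0 = 1/1.1·[0.6000·0.0000 + 0.4000·21.0000] = 7.6364

$7.64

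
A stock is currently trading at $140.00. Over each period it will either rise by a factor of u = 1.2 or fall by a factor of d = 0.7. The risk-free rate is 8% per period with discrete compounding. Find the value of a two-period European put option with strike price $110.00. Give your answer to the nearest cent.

$2.04

Risk-neutral probability p = (1 + 0.08 − 0.7)/(1.2 − 0.7) = 0.3800/0.5000 = 0.7600
Terminal stock prices: S_uu = 201.6, S_ud = 117.6, S_dd = 68.6
Terminal payoffs (K − S): max(-91.6, 0) = 0, max(-7.6, 0) = 0, max(41.4, 0) = 41.4
Node u (S = 168): V_u = 1/1.08·[0.7600·0.0000 + 0.2400·0.0000] = 0.0000
Node d (S = 98): V_d = 1/1.08·[0.7600·0.0000 + 0.2400·41.4000] = 9.2000
Node 0 (S = 140): V_0 = 1/1.08·[0.7600·0.0000 + 0.2400·9.2000] = 2.0444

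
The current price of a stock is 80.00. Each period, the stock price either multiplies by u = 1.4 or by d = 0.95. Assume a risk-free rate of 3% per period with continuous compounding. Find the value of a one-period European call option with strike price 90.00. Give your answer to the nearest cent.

Risk-neutral probability p = (e^0.03 − 0.95)/(1.4 − 0.95) = 0.0805/0.4500 = 0.1788
Terminal stock prices: S_u = 112, S_d = 76
Terminal payoffs (S − K): max(22, 0) = 22, max(-14, 0) = 0
Node 0 (S = 80): V_0 = e^(−0.03)·[0.1788·22.0000 + 0.8212·0.0000] = 3.8171

3.82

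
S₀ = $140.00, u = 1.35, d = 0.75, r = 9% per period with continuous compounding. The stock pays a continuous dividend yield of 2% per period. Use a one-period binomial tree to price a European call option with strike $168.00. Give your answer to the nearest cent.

$10.32

Per-period risk-free factor R = e^0.09 = 1.0942; dividend-adjusted growth = e^(0.09−0.02) = 1.0725.
Risk-neutral probability p = (1.0725 − 0.75)/(1.35 − 0.75) = 0.3225/0.6000 = 0.5375
Terminal stock prices: S_u = 189, S_d = 105
Terminal payoffs (S − K): max(21, 0) = 21, max(-63, 0) = 0
Node 0 (S = 140): V_0 = e^(−0.09)·[0.5375·21.0000 + 0.4625·0.0000] = 10.3163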